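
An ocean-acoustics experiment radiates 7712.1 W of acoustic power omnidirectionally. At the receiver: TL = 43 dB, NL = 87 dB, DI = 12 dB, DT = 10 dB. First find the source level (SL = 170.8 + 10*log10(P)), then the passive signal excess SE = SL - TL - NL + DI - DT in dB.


Step 1: SL = 170.8 + 10*log10(7712.1) = 209.67 dB
Step 2: SE = SL - TL - NL + DI - DT = 209.67 - 43 - 87 + 12 - 10 = 81.67

81.67 dB


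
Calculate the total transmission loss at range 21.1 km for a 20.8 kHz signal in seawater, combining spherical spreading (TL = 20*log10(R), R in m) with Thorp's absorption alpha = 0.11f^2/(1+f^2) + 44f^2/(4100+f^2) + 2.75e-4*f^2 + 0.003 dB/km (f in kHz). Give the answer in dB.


179.99 dB


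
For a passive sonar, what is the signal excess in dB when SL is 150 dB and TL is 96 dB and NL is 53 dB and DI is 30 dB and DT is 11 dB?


SE = SL - TL - NL + DI - DT = 150 - 96 - 53 + 30 - 11 = 20

20 dB


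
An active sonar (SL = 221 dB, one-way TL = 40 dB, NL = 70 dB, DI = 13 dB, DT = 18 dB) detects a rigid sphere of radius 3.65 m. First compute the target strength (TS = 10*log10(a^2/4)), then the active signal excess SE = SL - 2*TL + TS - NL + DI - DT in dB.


Step 1: TS = 10*log10(3.65^2/4) = 5.23 dB
Step 2: SE = SL - 2*TL + TS - NL + DI - DT = 221 - 2*40 + (5.23) - 70 + 13 - 18 = 71.23

71.23 dB


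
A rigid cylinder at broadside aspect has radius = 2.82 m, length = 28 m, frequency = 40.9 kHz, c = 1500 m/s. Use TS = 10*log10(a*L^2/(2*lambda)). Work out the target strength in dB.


lambda = 1500/40900 = 0.03667 m
TS = 10*log10(2.82*28^2/(2*0.03667)) = 44.79

44.79 dB


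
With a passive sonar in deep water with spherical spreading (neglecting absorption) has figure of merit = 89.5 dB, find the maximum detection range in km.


At max range FOM = TL, so 20*log10(R) = 89.5
R = 10^(89.5/20) = 29853.83 m = 29.85 km

29.85 km


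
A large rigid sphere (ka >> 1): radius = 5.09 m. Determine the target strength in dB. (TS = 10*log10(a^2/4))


TS = 10*log10(5.09^2 / 4) = 10*log10(6.477025) = 8.11

8.11 dB


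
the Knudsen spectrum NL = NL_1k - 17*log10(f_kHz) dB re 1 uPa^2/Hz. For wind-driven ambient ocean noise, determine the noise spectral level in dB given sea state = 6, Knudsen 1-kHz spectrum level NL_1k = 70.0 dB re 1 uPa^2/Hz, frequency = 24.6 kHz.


NL = NL_1k - 17*log10(f_kHz) = 70.0 - 17*log10(24.6) = 70.0 - (23.65) = 46.35

46.35 dB


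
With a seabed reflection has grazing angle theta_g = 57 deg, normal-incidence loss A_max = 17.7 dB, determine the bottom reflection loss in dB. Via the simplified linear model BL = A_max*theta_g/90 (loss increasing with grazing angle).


BL = A_max * theta_g / 90 = 17.7 * 57 / 90 = 11.21

11.21 dB


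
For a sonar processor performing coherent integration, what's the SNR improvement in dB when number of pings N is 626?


Gain = 10*log10(626) = 27.97

27.97 dB


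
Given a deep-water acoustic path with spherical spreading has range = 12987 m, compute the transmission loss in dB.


82.27 dB


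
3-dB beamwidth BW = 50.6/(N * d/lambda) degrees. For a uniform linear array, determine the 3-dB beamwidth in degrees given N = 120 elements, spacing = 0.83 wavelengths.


BW = 50.6 / (120 * 0.83) = 50.6 / 99.6 = 0.51

0.51 deg


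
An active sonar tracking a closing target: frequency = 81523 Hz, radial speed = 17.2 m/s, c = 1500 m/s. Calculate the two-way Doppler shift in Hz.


1869.59 Hz


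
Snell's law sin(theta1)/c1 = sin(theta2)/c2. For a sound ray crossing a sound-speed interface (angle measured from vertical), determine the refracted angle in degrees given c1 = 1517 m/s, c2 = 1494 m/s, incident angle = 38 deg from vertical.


sin(theta2) = (c2/c1)*sin(theta1) = (1494/1517)*sin(38 deg) = 0.60633
theta2 = arcsin(0.60633) = 37.32

37.32 deg


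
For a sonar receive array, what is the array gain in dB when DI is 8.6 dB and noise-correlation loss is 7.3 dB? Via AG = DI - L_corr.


AG = DI - L_corr = 8.6 - 7.3 = 1.3

1.3 dB


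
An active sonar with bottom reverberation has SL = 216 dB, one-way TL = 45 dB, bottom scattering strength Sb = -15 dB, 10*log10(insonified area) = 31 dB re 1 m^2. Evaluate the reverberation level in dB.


142 dB


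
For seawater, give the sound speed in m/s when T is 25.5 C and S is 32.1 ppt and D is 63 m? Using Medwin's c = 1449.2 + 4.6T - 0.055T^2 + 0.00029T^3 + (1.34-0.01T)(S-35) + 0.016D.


1533.41 m/s


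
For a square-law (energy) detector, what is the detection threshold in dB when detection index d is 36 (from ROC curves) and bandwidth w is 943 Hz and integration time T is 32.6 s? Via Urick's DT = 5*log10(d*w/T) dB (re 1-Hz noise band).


DT = 5*log10(d*w/T) = 5*log10(36 * 943 / 32.6) = 5*log10(1041.35) = 15.09

15.09 dB


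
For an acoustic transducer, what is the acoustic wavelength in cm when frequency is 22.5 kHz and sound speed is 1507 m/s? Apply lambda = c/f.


lambda = c/f = 1507 / 22500 = 0.067 m = 6.7 cm

6.7 cm


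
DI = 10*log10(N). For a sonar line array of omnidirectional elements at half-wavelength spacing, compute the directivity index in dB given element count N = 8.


DI = 10*log10(8) = 9.03

9.03 dB


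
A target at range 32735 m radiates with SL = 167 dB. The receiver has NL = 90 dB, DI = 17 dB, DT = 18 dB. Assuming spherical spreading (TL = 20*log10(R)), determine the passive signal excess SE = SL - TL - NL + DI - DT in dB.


Step 1: TL = 20*log10(32735) = 90.3 dB
Step 2: SE = 167 - 90.3 - 90 + 17 - 18 = -14.3

-14.3 dB


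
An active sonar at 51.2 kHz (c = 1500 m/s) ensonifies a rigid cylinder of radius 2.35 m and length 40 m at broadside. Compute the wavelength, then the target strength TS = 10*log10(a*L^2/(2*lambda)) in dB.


Step 1: lambda = c/f = 1500/51200 = 0.0293 m
Step 2: TS = 10*log10(a*L^2/(2*lambda)) = 10*log10(2.35*40^2/(2*0.0293)) = 48.07

48.07 dB


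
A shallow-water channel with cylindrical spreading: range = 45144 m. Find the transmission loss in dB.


TL = 10*log10(45144) = 46.55

46.55 dB


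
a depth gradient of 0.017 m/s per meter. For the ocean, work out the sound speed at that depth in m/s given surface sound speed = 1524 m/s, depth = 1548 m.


1550.316 m/s


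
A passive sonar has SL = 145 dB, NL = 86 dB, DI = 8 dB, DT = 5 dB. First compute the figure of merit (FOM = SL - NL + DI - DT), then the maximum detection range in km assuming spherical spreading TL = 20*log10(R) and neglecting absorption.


Step 1: FOM = SL - NL + DI - DT = 145 - 86 + 8 - 5 = 62 dB
Step 2: at max range FOM = TL = 20*log10(R), so R = 10^(62/20) = 1258.93 m = 1.26 km

1.26 km


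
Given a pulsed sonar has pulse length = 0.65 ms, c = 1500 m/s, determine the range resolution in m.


dR = c*tau/2 = 1500 * 0.65e-3 / 2 = 0.4875

0.4875 m


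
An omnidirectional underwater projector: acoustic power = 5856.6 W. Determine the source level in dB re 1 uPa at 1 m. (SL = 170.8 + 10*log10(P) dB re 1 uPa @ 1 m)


SL = 170.8 + 10*log10(5856.6) = 170.8 + 37.68 = 208.48

208.48 dB


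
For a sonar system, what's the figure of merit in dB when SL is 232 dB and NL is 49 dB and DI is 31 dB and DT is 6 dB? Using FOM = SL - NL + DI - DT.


FOM = SL - NL + DI - DT = 232 - 49 + 31 - 6 = 208

208 dB


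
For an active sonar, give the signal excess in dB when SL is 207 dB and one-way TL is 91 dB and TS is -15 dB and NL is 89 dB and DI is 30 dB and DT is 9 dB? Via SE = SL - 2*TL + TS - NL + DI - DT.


SE = SL - 2*TL + TS - NL + DI - DT = 207 - 2*91 + (-15) - 89 + 30 - 9 = -58

-58 dB


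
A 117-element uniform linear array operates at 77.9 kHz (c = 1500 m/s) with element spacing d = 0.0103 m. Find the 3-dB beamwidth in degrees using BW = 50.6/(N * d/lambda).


Step 1: lambda = 1500/77900 = 0.01926 m
Step 2: d/lambda = 0.0103/0.01926 = 0.5348
Step 3: BW = 50.6/(N * d/lambda) = 50.6/(117 * 0.5348) = 0.81

0.81 deg


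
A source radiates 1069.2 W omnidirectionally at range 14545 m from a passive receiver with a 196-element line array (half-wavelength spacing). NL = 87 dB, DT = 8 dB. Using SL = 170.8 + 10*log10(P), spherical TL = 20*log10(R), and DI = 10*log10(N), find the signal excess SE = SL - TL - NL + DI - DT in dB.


45.76 dB


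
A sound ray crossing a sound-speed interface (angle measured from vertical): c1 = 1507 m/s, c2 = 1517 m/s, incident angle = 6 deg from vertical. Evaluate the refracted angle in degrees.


6.04 deg


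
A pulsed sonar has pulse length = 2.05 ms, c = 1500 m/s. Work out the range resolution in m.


dR = c*tau/2 = 1500 * 2.05e-3 / 2 = 1.5375

1.5375 m


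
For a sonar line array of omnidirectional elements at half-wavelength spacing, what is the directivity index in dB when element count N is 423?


26.26 dB


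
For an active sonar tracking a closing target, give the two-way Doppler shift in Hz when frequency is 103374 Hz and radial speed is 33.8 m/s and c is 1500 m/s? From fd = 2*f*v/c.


fd = 2*f*v/c = 2 * 103374 * 33.8 / 1500 = 4658.72

4658.72 Hz


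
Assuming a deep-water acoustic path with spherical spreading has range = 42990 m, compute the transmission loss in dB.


TL = 20*log10(42990) = 92.67

92.67 dB


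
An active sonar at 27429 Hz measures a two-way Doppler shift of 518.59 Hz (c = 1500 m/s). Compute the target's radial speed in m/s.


From fd = 2*f*v/c, v = c*fd/(2*f) = 1500 * 518.59 / (2*27429) = 14.18

14.18 m/s


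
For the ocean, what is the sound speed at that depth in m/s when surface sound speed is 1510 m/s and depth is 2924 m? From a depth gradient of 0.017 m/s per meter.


c = 1510 + 0.017 * 2924 = 1559.708

1559.708 m/s


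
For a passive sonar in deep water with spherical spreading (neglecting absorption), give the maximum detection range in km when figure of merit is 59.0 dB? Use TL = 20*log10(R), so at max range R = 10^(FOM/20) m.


0.89 km


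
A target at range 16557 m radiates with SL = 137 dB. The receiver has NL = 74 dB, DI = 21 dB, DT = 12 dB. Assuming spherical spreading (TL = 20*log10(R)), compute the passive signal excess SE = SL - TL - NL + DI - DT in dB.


-12.38 dB


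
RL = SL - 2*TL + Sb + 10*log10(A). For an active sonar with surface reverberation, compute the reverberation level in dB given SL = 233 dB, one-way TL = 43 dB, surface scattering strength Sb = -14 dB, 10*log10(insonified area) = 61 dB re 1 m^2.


194 dB


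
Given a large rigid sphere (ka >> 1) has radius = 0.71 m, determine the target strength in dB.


-9.0 dB


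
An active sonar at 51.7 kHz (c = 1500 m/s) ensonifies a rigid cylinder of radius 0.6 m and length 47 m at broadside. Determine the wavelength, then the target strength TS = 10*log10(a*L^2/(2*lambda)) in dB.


Step 1: lambda = c/f = 1500/51700 = 0.02901 m
Step 2: TS = 10*log10(a*L^2/(2*lambda)) = 10*log10(0.6*47^2/(2*0.02901)) = 43.59

43.59 dB


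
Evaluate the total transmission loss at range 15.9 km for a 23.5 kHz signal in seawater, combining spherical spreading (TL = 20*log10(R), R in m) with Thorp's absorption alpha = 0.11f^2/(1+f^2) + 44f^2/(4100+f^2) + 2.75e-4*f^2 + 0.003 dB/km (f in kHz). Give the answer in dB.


Step 1 (Thorp): alpha = 0.11*552.25/(1+552.25) + 44*552.25/(4100+552.25) + 2.75e-4*552.25 + 0.003 = 5.4877 dB/km
Step 2: TL_spread = 20*log10(15900) = 84.03 dB
Step 3: TL_abs = alpha*R = 5.4877 * 15.9 = 87.25 dB
Step 4: TL_total = 84.03 + 87.25 = 171.28

171.28 dB


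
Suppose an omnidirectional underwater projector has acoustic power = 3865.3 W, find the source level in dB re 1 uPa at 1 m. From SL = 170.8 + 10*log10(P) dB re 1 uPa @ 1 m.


SL = 170.8 + 10*log10(3865.3) = 170.8 + 35.87 = 206.67

206.67 dB


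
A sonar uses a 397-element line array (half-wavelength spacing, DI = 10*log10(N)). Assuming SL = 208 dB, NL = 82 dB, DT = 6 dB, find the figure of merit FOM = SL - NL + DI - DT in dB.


Step 1: DI = 10*log10(397) = 25.99 dB
Step 2: FOM = SL - NL + DI - DT = 208 - 82 + 25.99 - 6 = 145.99

145.99 dB


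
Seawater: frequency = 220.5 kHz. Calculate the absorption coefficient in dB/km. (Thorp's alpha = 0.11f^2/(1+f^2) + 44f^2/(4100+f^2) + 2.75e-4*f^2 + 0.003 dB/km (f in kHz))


f^2 = 48620.25
alpha = 0.11*48620.25/(1+48620.25) + 44*48620.25/(4100+48620.25) + 2.75e-4*48620.25 + 0.003 = 54.062

54.062 dB/km


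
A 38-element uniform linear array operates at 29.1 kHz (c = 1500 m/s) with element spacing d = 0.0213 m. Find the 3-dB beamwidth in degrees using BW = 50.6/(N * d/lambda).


Step 1: lambda = 1500/29100 = 0.05155 m
Step 2: d/lambda = 0.0213/0.05155 = 0.4132
Step 3: BW = 50.6/(N * d/lambda) = 50.6/(38 * 0.4132) = 3.22

3.22 deg


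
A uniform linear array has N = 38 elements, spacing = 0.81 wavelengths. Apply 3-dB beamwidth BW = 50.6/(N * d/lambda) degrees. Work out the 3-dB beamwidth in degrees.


BW = 50.6 / (38 * 0.81) = 50.6 / 30.78 = 1.64

1.64 deg


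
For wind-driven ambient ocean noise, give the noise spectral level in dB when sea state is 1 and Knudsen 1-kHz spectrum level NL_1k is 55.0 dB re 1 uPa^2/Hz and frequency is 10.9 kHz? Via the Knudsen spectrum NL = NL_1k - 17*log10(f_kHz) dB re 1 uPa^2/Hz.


NL = NL_1k - 17*log10(f_kHz) = 55.0 - 17*log10(10.9) = 55.0 - (17.64) = 37.36

37.36 dB


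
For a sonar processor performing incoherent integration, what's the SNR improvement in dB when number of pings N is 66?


Gain = 5*log10(66) = 9.1

9.1 dB


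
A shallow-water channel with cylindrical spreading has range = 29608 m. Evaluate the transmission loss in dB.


44.71 dB


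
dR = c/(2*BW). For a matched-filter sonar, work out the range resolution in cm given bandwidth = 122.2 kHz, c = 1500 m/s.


dR = c/(2*BW) = 1500 / (2 * 122.2e3) = 0.0061 m = 0.61 cm

0.61 cm


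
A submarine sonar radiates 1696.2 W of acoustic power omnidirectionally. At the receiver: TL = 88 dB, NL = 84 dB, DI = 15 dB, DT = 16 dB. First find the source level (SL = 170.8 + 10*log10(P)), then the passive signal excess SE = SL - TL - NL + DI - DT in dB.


Step 1: SL = 170.8 + 10*log10(1696.2) = 203.09 dB
Step 2: SE = SL - TL - NL + DI - DT = 203.09 - 88 - 84 + 15 - 16 = 30.09

30.09 dB


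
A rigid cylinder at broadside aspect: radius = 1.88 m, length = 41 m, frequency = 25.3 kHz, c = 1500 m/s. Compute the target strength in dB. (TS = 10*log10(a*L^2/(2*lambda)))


lambda = 1500/25300 = 0.05929 m
TS = 10*log10(1.88*41^2/(2*0.05929)) = 44.26

44.26 dB


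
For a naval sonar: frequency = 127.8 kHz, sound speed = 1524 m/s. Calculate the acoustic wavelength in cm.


lambda = c/f = 1524 / 127800 = 0.0119 m = 1.19 cm

1.19 cm


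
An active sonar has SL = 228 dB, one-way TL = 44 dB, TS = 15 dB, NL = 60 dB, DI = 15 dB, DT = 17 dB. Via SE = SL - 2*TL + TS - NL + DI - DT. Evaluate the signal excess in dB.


SE = SL - 2*TL + TS - NL + DI - DT = 228 - 2*44 + (15) - 60 + 15 - 17 = 93

93 dB


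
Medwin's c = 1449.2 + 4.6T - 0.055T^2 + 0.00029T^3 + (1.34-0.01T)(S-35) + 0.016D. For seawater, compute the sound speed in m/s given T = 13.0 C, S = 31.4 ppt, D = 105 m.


c = 1449.2 + 4.6*13.0 - 0.055*13.0^2 + 0.00029*13.0^3 + (1.34 - 0.01*13.0)*(31.4 - 35) + 0.016*105 = 1497.67

1497.67 m/s


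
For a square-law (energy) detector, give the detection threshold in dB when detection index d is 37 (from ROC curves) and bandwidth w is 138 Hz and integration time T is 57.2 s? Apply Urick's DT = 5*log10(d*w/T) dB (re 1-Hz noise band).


DT = 5*log10(d*w/T) = 5*log10(37 * 138 / 57.2) = 5*log10(89.27) = 9.75

9.75 dB


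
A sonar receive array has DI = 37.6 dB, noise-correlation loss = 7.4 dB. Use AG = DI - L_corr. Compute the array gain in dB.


AG = DI - L_corr = 37.6 - 7.4 = 30.2

30.2 dB


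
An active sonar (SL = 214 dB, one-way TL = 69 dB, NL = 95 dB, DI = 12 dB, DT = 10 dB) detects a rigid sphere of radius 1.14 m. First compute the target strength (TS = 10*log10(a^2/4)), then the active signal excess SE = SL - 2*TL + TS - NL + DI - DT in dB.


Step 1: TS = 10*log10(1.14^2/4) = -4.88 dB
Step 2: SE = SL - 2*TL + TS - NL + DI - DT = 214 - 2*69 + (-4.88) - 95 + 12 - 10 = -21.88

-21.88 dB


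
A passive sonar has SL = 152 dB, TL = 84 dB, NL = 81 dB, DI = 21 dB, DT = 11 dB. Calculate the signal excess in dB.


-3 dB


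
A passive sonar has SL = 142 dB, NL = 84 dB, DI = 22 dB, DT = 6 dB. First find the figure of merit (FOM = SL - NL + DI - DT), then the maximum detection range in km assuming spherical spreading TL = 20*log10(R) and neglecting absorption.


Step 1: FOM = SL - NL + DI - DT = 142 - 84 + 22 - 6 = 74 dB
Step 2: at max range FOM = TL = 20*log10(R), so R = 10^(74/20) = 5011.87 m = 5.01 km

5.01 km


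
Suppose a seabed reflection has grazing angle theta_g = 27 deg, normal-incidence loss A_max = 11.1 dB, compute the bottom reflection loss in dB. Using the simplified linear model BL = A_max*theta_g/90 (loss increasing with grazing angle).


BL = A_max * theta_g / 90 = 11.1 * 27 / 90 = 3.33

3.33 dB


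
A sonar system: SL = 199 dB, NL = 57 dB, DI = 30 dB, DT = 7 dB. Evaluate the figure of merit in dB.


165 dB


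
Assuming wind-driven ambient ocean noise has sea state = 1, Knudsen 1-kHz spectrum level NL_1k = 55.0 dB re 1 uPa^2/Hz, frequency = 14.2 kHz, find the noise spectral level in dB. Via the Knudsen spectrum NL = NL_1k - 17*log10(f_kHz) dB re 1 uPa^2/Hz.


NL = NL_1k - 17*log10(f_kHz) = 55.0 - 17*log10(14.2) = 55.0 - (19.59) = 35.41

35.41 dB


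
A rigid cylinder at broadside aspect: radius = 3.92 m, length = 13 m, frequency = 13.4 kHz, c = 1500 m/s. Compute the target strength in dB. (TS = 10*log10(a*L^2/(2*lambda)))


lambda = 1500/13400 = 0.11194 m
TS = 10*log10(3.92*13^2/(2*0.11194)) = 34.71

34.71 dB


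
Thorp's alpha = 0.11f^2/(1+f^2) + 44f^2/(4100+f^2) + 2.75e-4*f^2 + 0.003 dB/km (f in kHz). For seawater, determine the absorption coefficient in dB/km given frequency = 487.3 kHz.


108.668 dB/km


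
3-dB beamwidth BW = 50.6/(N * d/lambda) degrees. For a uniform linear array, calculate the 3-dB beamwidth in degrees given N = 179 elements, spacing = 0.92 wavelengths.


0.31 deg


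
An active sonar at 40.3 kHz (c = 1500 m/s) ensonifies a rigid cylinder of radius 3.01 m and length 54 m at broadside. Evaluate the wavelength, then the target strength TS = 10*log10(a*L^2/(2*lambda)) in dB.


Step 1: lambda = c/f = 1500/40300 = 0.03722 m
Step 2: TS = 10*log10(a*L^2/(2*lambda)) = 10*log10(3.01*54^2/(2*0.03722)) = 50.72

50.72 dB


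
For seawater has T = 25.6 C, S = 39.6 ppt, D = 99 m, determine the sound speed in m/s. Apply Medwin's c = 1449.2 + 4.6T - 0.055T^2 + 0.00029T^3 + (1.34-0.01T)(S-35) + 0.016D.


c = 1449.2 + 4.6*25.6 - 0.055*25.6^2 + 0.00029*25.6^3 + (1.34 - 0.01*25.6)*(39.6 - 35) + 0.016*99 = 1542.35

1542.35 m/s


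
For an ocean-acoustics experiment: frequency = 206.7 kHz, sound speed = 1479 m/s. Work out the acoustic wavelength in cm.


0.72 cm


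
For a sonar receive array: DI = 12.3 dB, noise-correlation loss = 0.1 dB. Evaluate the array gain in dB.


AG = DI - L_corr = 12.3 - 0.1 = 12.2

12.2 dB


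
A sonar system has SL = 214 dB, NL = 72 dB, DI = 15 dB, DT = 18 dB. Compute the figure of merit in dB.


139 dB


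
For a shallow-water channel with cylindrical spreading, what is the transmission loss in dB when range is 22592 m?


TL = 10*log10(22592) = 43.54

43.54 dB


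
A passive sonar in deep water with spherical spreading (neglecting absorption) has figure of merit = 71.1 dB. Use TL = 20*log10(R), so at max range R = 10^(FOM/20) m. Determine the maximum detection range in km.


At max range FOM = TL, so 20*log10(R) = 71.1
R = 10^(71.1/20) = 3589.22 m = 3.59 km

3.59 km


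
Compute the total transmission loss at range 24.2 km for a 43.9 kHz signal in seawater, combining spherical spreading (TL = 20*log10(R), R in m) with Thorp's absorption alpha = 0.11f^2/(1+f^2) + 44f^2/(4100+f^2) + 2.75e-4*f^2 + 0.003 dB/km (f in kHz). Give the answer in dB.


443.71 dB


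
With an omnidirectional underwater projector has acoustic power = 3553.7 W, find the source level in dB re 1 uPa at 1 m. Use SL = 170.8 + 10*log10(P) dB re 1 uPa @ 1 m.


SL = 170.8 + 10*log10(3553.7) = 170.8 + 35.51 = 206.31

206.31 dB


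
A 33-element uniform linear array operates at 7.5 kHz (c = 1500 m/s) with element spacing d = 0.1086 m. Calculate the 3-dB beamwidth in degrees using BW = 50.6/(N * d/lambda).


Step 1: lambda = 1500/7500 = 0.2 m
Step 2: d/lambda = 0.1086/0.2 = 0.543
Step 3: BW = 50.6/(N * d/lambda) = 50.6/(33 * 0.543) = 2.82

2.82 deg


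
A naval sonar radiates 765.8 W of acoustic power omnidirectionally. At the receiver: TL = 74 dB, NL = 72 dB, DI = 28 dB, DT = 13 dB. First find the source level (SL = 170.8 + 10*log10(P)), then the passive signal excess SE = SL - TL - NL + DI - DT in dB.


Step 1: SL = 170.8 + 10*log10(765.8) = 199.64 dB
Step 2: SE = SL - TL - NL + DI - DT = 199.64 - 74 - 72 + 28 - 13 = 68.64

68.64 dB


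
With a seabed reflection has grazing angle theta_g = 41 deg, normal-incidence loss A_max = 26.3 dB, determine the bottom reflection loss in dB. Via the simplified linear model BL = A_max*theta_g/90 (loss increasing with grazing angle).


BL = A_max * theta_g / 90 = 26.3 * 41 / 90 = 11.98

11.98 dB


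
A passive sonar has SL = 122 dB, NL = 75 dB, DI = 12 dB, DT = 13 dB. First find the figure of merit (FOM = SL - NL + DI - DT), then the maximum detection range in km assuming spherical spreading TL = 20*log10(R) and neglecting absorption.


Step 1: FOM = SL - NL + DI - DT = 122 - 75 + 12 - 13 = 46 dB
Step 2: at max range FOM = TL = 20*log10(R), so R = 10^(46/20) = 199.53 m = 0.2 km

0.2 km


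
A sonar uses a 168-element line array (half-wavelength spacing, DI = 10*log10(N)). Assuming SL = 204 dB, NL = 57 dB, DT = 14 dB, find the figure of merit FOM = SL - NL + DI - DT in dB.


Step 1: DI = 10*log10(168) = 22.25 dB
Step 2: FOM = SL - NL + DI - DT = 204 - 57 + 22.25 - 14 = 155.25

155.25 dB


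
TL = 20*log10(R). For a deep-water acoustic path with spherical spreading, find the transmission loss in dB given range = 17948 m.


85.08 dB


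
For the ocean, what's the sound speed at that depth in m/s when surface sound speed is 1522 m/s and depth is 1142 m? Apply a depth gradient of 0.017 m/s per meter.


1541.414 m/s


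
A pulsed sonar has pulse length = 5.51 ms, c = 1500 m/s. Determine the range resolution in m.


dR = c*tau/2 = 1500 * 5.51e-3 / 2 = 4.1325

4.1325 m


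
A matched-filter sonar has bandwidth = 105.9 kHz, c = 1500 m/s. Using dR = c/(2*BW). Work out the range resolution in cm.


dR = c/(2*BW) = 1500 / (2 * 105.9e3) = 0.0071 m = 0.71 cm

0.71 cm


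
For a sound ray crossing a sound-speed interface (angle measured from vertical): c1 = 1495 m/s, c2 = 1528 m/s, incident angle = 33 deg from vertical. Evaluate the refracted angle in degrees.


sin(theta2) = (c2/c1)*sin(theta1) = (1528/1495)*sin(33 deg) = 0.55666
theta2 = arcsin(0.55666) = 33.83

33.83 deg


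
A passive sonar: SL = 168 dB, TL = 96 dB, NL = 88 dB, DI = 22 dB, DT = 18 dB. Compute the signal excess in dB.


-12 dB


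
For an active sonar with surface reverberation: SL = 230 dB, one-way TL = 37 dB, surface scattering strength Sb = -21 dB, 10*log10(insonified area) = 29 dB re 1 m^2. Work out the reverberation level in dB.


RL = SL - 2*TL + Sb + 10*log10(A) = 230 - 2*37 + (-21) + 29 = 164

164 dB


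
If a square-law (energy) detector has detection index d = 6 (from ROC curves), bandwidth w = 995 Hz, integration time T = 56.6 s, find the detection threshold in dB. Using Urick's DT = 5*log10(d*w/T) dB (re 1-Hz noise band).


DT = 5*log10(d*w/T) = 5*log10(6 * 995 / 56.6) = 5*log10(105.48) = 10.12

10.12 dB


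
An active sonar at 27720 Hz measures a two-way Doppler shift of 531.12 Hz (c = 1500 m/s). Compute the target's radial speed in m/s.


From fd = 2*f*v/c, v = c*fd/(2*f) = 1500 * 531.12 / (2*27720) = 14.37

14.37 m/s


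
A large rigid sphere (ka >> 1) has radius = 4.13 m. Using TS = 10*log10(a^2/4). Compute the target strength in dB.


TS = 10*log10(4.13^2 / 4) = 10*log10(4.264225) = 6.3

6.3 dB


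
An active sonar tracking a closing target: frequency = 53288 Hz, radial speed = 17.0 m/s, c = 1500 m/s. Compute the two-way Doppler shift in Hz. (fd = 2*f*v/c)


fd = 2*f*v/c = 2 * 53288 * 17.0 / 1500 = 1207.86

1207.86 Hz


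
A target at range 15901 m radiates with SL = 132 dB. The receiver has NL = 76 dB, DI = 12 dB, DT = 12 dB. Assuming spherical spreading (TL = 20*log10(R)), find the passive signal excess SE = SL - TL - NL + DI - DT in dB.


-28.03 dB


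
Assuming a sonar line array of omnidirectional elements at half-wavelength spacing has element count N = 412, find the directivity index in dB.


26.15 dB


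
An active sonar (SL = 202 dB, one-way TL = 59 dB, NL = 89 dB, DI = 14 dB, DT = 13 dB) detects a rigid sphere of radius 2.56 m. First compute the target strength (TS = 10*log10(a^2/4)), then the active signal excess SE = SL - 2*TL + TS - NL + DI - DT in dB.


Step 1: TS = 10*log10(2.56^2/4) = 2.14 dB
Step 2: SE = SL - 2*TL + TS - NL + DI - DT = 202 - 2*59 + (2.14) - 89 + 14 - 13 = -1.86

-1.86 dB


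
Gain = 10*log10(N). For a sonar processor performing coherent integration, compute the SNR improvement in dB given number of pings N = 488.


Gain = 10*log10(488) = 26.88

26.88 dB


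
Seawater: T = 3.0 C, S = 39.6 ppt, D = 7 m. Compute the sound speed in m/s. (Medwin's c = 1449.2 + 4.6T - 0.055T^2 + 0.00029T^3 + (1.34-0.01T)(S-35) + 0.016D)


1468.65 m/s


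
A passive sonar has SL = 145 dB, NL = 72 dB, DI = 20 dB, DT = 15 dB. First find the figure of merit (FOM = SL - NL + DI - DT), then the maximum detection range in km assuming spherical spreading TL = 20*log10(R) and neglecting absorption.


Step 1: FOM = SL - NL + DI - DT = 145 - 72 + 20 - 15 = 78 dB
Step 2: at max range FOM = TL = 20*log10(R), so R = 10^(78/20) = 7943.28 m = 7.94 km

7.94 km


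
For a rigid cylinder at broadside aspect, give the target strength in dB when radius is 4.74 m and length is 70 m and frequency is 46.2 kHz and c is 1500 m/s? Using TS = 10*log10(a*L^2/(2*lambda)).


lambda = 1500/46200 = 0.03247 m
TS = 10*log10(4.74*70^2/(2*0.03247)) = 55.53

55.53 dB


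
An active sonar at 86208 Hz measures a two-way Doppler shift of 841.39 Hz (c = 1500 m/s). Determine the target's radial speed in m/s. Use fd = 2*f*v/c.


From fd = 2*f*v/c, v = c*fd/(2*f) = 1500 * 841.39 / (2*86208) = 7.32

7.32 m/s


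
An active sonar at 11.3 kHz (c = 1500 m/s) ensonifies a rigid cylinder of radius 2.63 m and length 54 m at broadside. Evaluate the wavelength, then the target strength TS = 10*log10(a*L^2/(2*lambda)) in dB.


Step 1: lambda = c/f = 1500/11300 = 0.13274 m
Step 2: TS = 10*log10(a*L^2/(2*lambda)) = 10*log10(2.63*54^2/(2*0.13274)) = 44.61

44.61 dB


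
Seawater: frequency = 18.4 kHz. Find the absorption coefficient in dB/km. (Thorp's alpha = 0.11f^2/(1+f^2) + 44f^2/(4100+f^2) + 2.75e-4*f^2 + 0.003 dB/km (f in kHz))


3.562 dB/km


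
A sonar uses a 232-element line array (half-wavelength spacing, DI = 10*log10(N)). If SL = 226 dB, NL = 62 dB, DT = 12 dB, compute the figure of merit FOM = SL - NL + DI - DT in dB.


Step 1: DI = 10*log10(232) = 23.65 dB
Step 2: FOM = SL - NL + DI - DT = 226 - 62 + 23.65 - 12 = 175.65

175.65 dB


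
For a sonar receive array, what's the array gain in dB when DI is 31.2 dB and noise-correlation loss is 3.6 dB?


AG = DI - L_corr = 31.2 - 3.6 = 27.6

27.6 dB


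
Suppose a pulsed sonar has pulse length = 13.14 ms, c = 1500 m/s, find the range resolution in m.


dR = c*tau/2 = 1500 * 13.14e-3 / 2 = 9.855

9.855 m


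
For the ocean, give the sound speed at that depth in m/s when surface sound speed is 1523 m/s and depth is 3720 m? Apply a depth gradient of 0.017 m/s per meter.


c = 1523 + 0.017 * 3720 = 1586.24

1586.24 m/s


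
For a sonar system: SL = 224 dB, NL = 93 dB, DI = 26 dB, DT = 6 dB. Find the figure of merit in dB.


FOM = SL - NL + DI - DT = 224 - 93 + 26 - 6 = 151

151 dB


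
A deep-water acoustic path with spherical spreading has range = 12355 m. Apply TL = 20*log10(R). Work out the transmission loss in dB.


TL = 20*log10(12355) = 81.84

81.84 dB


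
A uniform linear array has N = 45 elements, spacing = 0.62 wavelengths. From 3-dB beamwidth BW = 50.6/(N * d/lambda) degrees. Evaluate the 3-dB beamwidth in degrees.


1.81 deg


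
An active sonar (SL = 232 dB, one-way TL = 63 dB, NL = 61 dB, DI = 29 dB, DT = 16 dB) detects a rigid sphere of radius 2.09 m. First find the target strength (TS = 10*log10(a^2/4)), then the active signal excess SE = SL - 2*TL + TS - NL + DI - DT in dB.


Step 1: TS = 10*log10(2.09^2/4) = 0.38 dB
Step 2: SE = SL - 2*TL + TS - NL + DI - DT = 232 - 2*63 + (0.38) - 61 + 29 - 16 = 58.38

58.38 dB


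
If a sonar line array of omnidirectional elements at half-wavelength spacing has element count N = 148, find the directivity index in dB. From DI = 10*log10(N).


21.7 dB


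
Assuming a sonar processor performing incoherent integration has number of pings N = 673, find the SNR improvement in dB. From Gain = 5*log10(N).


Gain = 5*log10(673) = 14.14

14.14 dB


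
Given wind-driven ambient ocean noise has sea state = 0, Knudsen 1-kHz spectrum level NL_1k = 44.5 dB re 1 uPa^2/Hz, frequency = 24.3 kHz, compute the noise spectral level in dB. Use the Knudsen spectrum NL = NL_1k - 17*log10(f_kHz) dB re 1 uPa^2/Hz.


NL = NL_1k - 17*log10(f_kHz) = 44.5 - 17*log10(24.3) = 44.5 - (23.56) = 20.94

20.94 dB


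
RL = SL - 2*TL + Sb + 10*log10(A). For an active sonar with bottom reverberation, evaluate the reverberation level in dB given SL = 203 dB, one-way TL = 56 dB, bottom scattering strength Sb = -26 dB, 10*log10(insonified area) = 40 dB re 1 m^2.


RL = SL - 2*TL + Sb + 10*log10(A) = 203 - 2*56 + (-26) + 40 = 105

105 dB


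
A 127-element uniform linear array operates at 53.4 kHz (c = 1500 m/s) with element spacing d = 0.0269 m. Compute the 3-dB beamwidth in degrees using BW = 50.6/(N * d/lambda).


Step 1: lambda = 1500/53400 = 0.02809 m
Step 2: d/lambda = 0.0269/0.02809 = 0.9576
Step 3: BW = 50.6/(N * d/lambda) = 50.6/(127 * 0.9576) = 0.42

0.42 deg


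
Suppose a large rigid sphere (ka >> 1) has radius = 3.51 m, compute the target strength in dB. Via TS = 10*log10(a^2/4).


TS = 10*log10(3.51^2 / 4) = 10*log10(3.080025) = 4.89

4.89 dB


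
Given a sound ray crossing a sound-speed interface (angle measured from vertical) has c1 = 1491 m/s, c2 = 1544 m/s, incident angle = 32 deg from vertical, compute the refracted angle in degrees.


33.28 deg


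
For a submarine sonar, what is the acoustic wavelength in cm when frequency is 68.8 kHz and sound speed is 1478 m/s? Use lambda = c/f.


lambda = c/f = 1478 / 68800 = 0.0215 m = 2.15 cm

2.15 cm


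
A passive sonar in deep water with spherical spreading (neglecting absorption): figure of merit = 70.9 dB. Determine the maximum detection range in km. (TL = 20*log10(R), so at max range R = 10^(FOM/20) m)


3.51 km


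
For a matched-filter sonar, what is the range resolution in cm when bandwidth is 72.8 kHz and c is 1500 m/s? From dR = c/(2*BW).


dR = c/(2*BW) = 1500 / (2 * 72.8e3) = 0.0103 m = 1.03 cm

1.03 cm


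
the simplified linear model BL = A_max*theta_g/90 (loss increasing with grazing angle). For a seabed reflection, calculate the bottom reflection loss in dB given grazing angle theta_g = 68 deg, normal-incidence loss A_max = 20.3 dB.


BL = A_max * theta_g / 90 = 20.3 * 68 / 90 = 15.34

15.34 dB


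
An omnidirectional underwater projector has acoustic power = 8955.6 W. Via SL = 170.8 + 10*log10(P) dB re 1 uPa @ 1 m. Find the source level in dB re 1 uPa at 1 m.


SL = 170.8 + 10*log10(8955.6) = 170.8 + 39.52 = 210.32

210.32 dB


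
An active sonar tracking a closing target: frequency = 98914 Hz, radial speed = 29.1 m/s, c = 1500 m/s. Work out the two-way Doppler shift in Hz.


fd = 2*f*v/c = 2 * 98914 * 29.1 / 1500 = 3837.86

3837.86 Hz


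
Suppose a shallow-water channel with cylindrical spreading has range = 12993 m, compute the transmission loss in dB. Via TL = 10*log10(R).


41.14 dB


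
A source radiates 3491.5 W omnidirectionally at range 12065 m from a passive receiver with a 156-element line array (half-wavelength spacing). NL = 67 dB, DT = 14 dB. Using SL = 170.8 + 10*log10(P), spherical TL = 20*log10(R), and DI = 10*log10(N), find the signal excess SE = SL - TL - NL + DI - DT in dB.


Step 1: SL = 170.8 + 10*log10(3491.5) = 206.23 dB
Step 2: TL = 20*log10(12065) = 81.63 dB
Step 3: DI = 10*log10(156) = 21.93 dB
Step 4: SE = SL - TL - NL + DI - DT = 206.23 - 81.63 - 67 + 21.93 - 14 = 65.53

65.53 dB


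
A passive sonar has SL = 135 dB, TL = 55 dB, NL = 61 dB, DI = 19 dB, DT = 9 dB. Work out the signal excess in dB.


29 dB


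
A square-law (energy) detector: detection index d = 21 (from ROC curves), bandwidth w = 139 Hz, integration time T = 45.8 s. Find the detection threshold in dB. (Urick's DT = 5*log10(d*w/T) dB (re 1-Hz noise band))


9.02 dB


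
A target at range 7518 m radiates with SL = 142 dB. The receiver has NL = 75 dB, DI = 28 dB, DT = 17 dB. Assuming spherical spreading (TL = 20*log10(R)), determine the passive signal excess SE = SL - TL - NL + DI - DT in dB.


Step 1: TL = 20*log10(7518) = 77.52 dB
Step 2: SE = 142 - 77.52 - 75 + 28 - 17 = 0.48

0.48 dB


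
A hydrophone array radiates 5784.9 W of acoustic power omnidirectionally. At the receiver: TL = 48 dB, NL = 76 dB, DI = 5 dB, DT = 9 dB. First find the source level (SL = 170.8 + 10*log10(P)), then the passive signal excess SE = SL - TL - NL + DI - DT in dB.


Step 1: SL = 170.8 + 10*log10(5784.9) = 208.42 dB
Step 2: SE = SL - TL - NL + DI - DT = 208.42 - 48 - 76 + 5 - 9 = 80.42

80.42 dB


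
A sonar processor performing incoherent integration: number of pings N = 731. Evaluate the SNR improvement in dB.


14.32 dB


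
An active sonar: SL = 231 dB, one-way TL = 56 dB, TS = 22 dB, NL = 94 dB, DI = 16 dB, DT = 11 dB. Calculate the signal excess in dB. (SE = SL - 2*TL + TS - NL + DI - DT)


SE = SL - 2*TL + TS - NL + DI - DT = 231 - 2*56 + (22) - 94 + 16 - 11 = 52

52 dB


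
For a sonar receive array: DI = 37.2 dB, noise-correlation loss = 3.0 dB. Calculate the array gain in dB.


34.2 dB


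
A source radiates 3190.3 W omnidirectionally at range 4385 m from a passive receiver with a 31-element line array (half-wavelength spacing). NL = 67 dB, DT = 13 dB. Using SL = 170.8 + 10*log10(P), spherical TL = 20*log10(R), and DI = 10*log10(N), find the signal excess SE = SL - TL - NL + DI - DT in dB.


67.91 dB


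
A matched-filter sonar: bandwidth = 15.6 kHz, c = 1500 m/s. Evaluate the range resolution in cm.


dR = c/(2*BW) = 1500 / (2 * 15.6e3) = 0.0481 m = 4.81 cm

4.81 cm


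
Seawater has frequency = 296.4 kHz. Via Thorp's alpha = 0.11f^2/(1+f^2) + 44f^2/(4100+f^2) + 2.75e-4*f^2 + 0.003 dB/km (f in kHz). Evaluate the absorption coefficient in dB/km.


66.311 dB/km


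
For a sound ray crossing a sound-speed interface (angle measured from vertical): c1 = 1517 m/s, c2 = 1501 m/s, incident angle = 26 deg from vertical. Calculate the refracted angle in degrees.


sin(theta2) = (c2/c1)*sin(theta1) = (1501/1517)*sin(26 deg) = 0.43375
theta2 = arcsin(0.43375) = 25.71

25.71 deg


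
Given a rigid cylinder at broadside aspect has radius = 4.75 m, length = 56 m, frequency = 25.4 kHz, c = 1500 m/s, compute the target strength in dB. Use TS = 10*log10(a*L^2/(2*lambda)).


51.01 dB


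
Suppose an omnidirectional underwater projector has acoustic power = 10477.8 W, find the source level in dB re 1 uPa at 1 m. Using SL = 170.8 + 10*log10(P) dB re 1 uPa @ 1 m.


211.0 dB


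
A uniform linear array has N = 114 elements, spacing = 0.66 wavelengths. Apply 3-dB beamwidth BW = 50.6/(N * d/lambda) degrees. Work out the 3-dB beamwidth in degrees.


BW = 50.6 / (114 * 0.66) = 50.6 / 75.24 = 0.67

0.67 deg


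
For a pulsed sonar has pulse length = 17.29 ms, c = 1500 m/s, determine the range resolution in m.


dR = c*tau/2 = 1500 * 17.29e-3 / 2 = 12.9675

12.9675 m


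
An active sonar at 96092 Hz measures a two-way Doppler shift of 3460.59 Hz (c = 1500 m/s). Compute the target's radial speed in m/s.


From fd = 2*f*v/c, v = c*fd/(2*f) = 1500 * 3460.59 / (2*96092) = 27.01

27.01 m/s


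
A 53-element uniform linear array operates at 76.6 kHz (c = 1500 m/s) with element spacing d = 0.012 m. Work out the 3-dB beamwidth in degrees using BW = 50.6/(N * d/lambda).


Step 1: lambda = 1500/76600 = 0.01958 m
Step 2: d/lambda = 0.012/0.01958 = 0.6129
Step 3: BW = 50.6/(N * d/lambda) = 50.6/(53 * 0.6129) = 1.56

1.56 deg


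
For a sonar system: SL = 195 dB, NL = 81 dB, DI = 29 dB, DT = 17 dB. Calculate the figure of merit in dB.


FOM = SL - NL + DI - DT = 195 - 81 + 29 - 17 = 126

126 dB


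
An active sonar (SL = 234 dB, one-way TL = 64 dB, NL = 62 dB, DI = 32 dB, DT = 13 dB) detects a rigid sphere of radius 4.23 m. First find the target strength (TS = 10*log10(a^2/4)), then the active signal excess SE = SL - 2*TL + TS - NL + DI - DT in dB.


Step 1: TS = 10*log10(4.23^2/4) = 6.51 dB
Step 2: SE = SL - 2*TL + TS - NL + DI - DT = 234 - 2*64 + (6.51) - 62 + 32 - 13 = 69.51

69.51 dB


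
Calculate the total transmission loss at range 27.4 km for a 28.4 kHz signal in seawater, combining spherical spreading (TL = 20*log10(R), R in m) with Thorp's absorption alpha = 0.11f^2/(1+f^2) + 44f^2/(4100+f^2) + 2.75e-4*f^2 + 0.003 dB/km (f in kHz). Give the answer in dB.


Step 1 (Thorp): alpha = 0.11*806.56/(1+806.56) + 44*806.56/(4100+806.56) + 2.75e-4*806.56 + 0.003 = 7.5676 dB/km
Step 2: TL_spread = 20*log10(27400) = 88.76 dB
Step 3: TL_abs = alpha*R = 7.5676 * 27.4 = 207.35 dB
Step 4: TL_total = 88.76 + 207.35 = 296.11

296.11 dB


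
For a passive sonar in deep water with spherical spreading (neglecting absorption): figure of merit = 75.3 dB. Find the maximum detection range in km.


5.82 km


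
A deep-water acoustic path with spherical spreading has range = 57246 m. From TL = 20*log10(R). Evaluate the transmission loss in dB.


TL = 20*log10(57246) = 95.15

95.15 dB


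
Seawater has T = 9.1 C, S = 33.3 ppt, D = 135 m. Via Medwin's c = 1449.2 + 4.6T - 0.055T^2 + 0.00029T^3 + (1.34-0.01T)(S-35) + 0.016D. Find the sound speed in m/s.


1486.76 m/s


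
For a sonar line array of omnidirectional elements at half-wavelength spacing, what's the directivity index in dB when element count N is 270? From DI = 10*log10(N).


DI = 10*log10(270) = 24.31

24.31 dB


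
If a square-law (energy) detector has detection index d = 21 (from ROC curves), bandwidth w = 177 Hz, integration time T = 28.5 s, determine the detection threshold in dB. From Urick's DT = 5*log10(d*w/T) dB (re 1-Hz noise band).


DT = 5*log10(d*w/T) = 5*log10(21 * 177 / 28.5) = 5*log10(130.42) = 10.58

10.58 dB


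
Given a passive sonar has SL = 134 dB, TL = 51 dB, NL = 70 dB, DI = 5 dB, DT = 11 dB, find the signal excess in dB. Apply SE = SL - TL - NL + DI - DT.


7 dB


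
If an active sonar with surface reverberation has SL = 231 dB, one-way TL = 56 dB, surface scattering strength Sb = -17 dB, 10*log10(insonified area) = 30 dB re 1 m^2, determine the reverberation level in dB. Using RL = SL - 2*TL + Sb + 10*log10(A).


132 dB


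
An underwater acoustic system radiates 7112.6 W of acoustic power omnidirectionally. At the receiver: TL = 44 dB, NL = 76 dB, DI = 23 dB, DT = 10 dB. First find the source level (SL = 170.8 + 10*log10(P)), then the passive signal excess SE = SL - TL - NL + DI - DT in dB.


Step 1: SL = 170.8 + 10*log10(7112.6) = 209.32 dB
Step 2: SE = SL - TL - NL + DI - DT = 209.32 - 44 - 76 + 23 - 10 = 102.32

102.32 dB
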